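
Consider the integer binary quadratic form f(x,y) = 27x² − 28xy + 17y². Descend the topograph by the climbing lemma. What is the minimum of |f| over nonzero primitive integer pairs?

translate: b→26 (≡-28 mod 54), so (27,-28,17)→(27,26,16)
flip: (27,26,16)→(16,-26,27)
translate: b→6 (≡-26 mod 32), so (16,-26,27)→(16,6,17)
reduced (well bottom): (16,6,17) with a≤c, −a<b≤a
well minimum = a = 16

16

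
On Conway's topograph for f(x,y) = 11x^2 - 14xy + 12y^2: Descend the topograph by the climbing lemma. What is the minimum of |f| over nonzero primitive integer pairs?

translate: b→8 (≡-14 mod 22), so (11,-14,12)→(11,8,9)
flip: (11,8,9)→(9,-8,11)
reduced (well bottom): (9,-8,11) with a≤c, −a<b≤a
well minimum = a = 9

9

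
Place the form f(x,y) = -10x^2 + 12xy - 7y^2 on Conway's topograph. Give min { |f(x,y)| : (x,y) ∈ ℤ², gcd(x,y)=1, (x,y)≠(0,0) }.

translate: b→8 (≡-12 mod 20), so (10,-12,7)→(10,8,5)
flip: (10,8,5)→(5,-8,10)
translate: b→2 (≡-8 mod 10), so (5,-8,10)→(5,2,7)
reduced (well bottom): (5,2,7) with a≤c, −a<b≤a
well minimum |f| = |-5| = 5 (negative-definite)

5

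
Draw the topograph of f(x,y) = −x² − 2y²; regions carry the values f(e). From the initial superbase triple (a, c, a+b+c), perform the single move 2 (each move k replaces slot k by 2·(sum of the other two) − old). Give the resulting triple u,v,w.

start (-1,-2,-3) = (f(1,0),f(0,1),f(1,1))
replace slot 2: 2·((-1)+(-3)) − (-2) = -6 → (-1,-6,-3)

-1,-6,-3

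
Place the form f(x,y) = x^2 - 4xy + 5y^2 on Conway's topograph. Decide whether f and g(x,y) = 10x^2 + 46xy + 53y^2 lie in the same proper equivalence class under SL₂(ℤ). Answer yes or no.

D₁ = -4, D₂ = -4
f: translate: b→0 (≡-4 mod 2), so (1,-4,5)→(1,0,1)
f: reduced (well bottom): (1,0,1) with a≤c, −a<b≤a
g: translate: b→6 (≡46 mod 20), so (10,46,53)→(10,6,1)
g: flip: (10,6,1)→(1,-6,10)
g: translate: b→0 (≡-6 mod 2), so (1,-6,10)→(1,0,1)
g: reduced (well bottom): (1,0,1) with a≤c, −a<b≤a
reduced forms (1, 0, 1) vs (1, 0, 1) ⇒ equivalent

yes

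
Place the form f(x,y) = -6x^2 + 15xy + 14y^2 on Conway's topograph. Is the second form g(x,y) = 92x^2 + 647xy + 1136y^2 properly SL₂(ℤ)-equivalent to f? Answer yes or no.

D₁ = 561, D₂ = 561
river cycle of f (length 16): (14, 13, -7), (-7, 15, 12), (12, 9, -10), (-10, 11, 11), (11, 11, -10), (-10, 9, 12), (12, 15, -7), (-7, 13, 14), (14, 15, -6), (-6, 21, 5), … (6 more)
river cycle of g (length 16): (-6, 15, 14), (14, 13, -7), (-7, 15, 12), (12, 9, -10), (-10, 11, 11), (11, 11, -10), (-10, 9, 12), (12, 15, -7), (-7, 13, 14), (14, 15, -6), … (6 more)
cycles coincide ⇒ equivalent

yes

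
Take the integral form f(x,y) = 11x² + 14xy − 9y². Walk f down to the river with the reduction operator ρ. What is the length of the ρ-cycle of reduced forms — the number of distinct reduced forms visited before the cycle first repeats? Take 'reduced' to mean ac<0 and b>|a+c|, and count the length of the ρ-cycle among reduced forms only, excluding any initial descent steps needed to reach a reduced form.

D = 592, ⌊√D⌋ = 24
river: ρ → (-9,22,3)
river: ρ → (3,20,-16)
river: ρ → (-16,12,7)
river: ρ → (7,16,-12)
river: ρ → (-12,8,11)
river: ρ → (11,14,-9)
ρ-cycle length = 6 (tail of 0 descent steps not counted)

6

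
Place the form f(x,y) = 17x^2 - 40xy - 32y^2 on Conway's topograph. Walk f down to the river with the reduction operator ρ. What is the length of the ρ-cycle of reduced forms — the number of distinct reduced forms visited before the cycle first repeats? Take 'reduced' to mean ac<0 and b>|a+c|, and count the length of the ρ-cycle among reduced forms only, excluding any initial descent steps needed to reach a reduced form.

D = 3776, ⌊√D⌋ = 61
descent: ρ → (-32,40,17)  [lands on river]
river: ρ → (17,28,-44)
river: ρ → (-44,60,1)
river: ρ → (1,60,-44)
river: ρ → (-44,28,17)
river: ρ → (17,40,-32)
river: ρ → (-32,24,25)
river: ρ → (25,26,-31)
river: ρ → (-31,36,20)
river: ρ → (20,44,-23)
river: ρ → (-23,48,16)
river: ρ → (16,48,-23)
river: ρ → (-23,44,20)
river: ρ → (20,36,-31)
river: ρ → (-31,26,25)
river: ρ → (25,24,-32)
ρ-cycle length = 16 (tail of 1 descent step not counted)

16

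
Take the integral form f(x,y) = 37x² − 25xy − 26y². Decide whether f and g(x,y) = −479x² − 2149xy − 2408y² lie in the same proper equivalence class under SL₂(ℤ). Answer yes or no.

D₁ = 4473, D₂ = 4473
river cycle of f (length 28): (-26, 25, 37), (37, 49, -14), (-14, 63, 9), (9, 63, -14), (-14, 49, 37), (37, 25, -26), (-26, 27, 36), (36, 45, -17), (-17, 57, 18), (18, 51, -26), … (18 more)
river cycle of g (length 28): (-26, 25, 37), (37, 49, -14), (-14, 63, 9), (9, 63, -14), (-14, 49, 37), (37, 25, -26), (-26, 27, 36), (36, 45, -17), (-17, 57, 18), (18, 51, -26), … (18 more)
cycles coincide ⇒ equivalent

yes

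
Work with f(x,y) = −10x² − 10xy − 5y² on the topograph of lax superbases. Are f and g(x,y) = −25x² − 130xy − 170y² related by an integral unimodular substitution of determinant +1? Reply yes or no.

D₁ = -100, D₂ = -100
f is negative-definite; reduce −f:
−f: flip: (10,10,5)→(5,-10,10)
−f: translate: b→0 (≡-10 mod 10), so (5,-10,10)→(5,0,5)
−f: reduced (well bottom): (5,0,5) with a≤c, −a<b≤a
flip sign back: reduced form of f is (-5,0,-5)
g is negative-definite; reduce −g:
−g: translate: b→-20 (≡130 mod 50), so (25,130,170)→(25,-20,5)
−g: flip: (25,-20,5)→(5,20,25)
−g: translate: b→0 (≡20 mod 10), so (5,20,25)→(5,0,5)
−g: reduced (well bottom): (5,0,5) with a≤c, −a<b≤a
flip sign back: reduced form of g is (-5,0,-5)
reduced forms (-5, 0, -5) vs (-5, 0, -5) ⇒ equivalent

yes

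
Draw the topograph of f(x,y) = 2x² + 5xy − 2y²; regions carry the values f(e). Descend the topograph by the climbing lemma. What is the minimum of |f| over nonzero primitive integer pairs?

river: ρ → (-2,3,4)
river: ρ → (4,5,-1)
river: ρ → (-1,5,4)
river: ρ → (4,3,-2)
river: ρ → (-2,5,2)
river: ρ → (2,3,-4)
river: ρ → (-4,5,1)
river: ρ → (1,5,-4)
river: ρ → (-4,3,2)
river: ρ → (2,5,-2)
closes: descent 0, river 10
min |a| on river = 1

1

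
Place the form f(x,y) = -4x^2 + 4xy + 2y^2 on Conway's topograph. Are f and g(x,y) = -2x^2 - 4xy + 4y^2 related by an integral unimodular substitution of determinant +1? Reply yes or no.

D₁ = 48, D₂ = 48
river cycle of f (length 2): (2, 4, -4), (-4, 4, 2)
river cycle of g (length 2): (4, 4, -2), (-2, 4, 4)
cycles differ ⇒ inequivalent

no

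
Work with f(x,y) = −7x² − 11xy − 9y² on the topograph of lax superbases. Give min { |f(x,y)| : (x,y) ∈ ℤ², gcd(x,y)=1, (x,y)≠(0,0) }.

translate: b→-3 (≡11 mod 14), so (7,11,9)→(7,-3,5)
flip: (7,-3,5)→(5,3,7)
reduced (well bottom): (5,3,7) with a≤c, −a<b≤a
well minimum |f| = |-5| = 5 (negative-definite)

5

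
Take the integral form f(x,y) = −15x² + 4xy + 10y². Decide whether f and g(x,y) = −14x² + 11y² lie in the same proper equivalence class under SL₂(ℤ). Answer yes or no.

D₁ = 616, D₂ = 616
river cycle of f (length 10): (10, 16, -9), (-9, 20, 6), (6, 16, -15), (-15, 14, 7), (7, 14, -15), (-15, 16, 6), (6, 20, -9), (-9, 16, 10), (10, 24, -1), (-1, 24, 10)
river cycle of g (length 8): (11, 22, -3), (-3, 20, 18), (18, 16, -5), (-5, 24, 2), (2, 24, -5), (-5, 16, 18), (18, 20, -3), (-3, 22, 11)
cycles differ ⇒ inequivalent

no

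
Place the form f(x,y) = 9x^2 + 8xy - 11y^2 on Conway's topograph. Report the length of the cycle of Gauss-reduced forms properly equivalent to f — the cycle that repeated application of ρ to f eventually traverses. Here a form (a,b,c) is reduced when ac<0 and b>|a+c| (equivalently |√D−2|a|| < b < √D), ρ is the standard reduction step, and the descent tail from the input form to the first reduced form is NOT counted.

D = 460, ⌊√D⌋ = 21
river: ρ → (-11,14,6)
river: ρ → (6,10,-15)
river: ρ → (-15,20,1)
river: ρ → (1,20,-15)
river: ρ → (-15,10,6)
river: ρ → (6,14,-11)
river: ρ → (-11,8,9)
river: ρ → (9,10,-10)
river: ρ → (-10,10,9)
river: ρ → (9,8,-11)
ρ-cycle length = 10 (tail of 0 descent steps not counted)

10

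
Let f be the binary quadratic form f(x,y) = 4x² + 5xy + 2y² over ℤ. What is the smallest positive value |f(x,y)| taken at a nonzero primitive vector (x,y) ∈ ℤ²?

translate: b→-3 (≡5 mod 8), so (4,5,2)→(4,-3,1)
flip: (4,-3,1)→(1,3,4)
translate: b→1 (≡3 mod 2), so (1,3,4)→(1,1,2)
reduced (well bottom): (1,1,2) with a≤c, −a<b≤a
well minimum = a = 1

1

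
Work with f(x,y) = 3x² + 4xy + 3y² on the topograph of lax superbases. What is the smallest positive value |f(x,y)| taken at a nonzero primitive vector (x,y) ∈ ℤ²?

translate: b→-2 (≡4 mod 6), so (3,4,3)→(3,-2,2)
flip: (3,-2,2)→(2,2,3)
reduced (well bottom): (2,2,3) with a≤c, −a<b≤a
well minimum = a = 2

2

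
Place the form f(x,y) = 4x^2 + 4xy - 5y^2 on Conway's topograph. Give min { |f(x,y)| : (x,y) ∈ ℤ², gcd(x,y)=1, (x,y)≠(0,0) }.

river: ρ → (-5,6,3)
river: ρ → (3,6,-5)
river: ρ → (-5,4,4)
river: ρ → (4,4,-5)
closes: descent 0, river 4
min |a| on river = 3

3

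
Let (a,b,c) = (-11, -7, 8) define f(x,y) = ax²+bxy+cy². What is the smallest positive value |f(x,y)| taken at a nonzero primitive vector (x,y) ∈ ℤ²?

descent: ρ → (8,7,-11)  [lands on river]
river: ρ → (-11,15,4)
river: ρ → (4,17,-7)
river: ρ → (-7,11,10)
river: ρ → (10,9,-8)
river: ρ → (-8,7,11)
river: ρ → (11,15,-4)
river: ρ → (-4,17,7)
river: ρ → (7,11,-10)
river: ρ → (-10,9,8)
closes: descent 1, river 10
min |a| on river = 4

4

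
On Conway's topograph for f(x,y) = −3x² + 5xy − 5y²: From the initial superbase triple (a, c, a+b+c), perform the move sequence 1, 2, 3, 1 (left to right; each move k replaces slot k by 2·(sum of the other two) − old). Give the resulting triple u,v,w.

start (-3,-5,-3) = (f(1,0),f(0,1),f(1,1))
replace slot 1: 2·((-5)+(-3)) − (-3) = -13 → (-13,-5,-3)
replace slot 2: 2·((-13)+(-3)) − (-5) = -27 → (-13,-27,-3)
replace slot 3: 2·((-13)+(-27)) − (-3) = -77 → (-13,-27,-77)
replace slot 1: 2·((-27)+(-77)) − (-13) = -195 → (-195,-27,-77)

-195,-27,-77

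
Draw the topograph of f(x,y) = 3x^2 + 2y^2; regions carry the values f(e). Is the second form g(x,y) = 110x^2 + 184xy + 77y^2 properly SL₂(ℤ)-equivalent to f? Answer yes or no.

D₁ = -24, D₂ = -24
f: flip: (3,0,2)→(2,0,3)
f: reduced (well bottom): (2,0,3) with a≤c, −a<b≤a
g: translate: b→-36 (≡184 mod 220), so (110,184,77)→(110,-36,3)
g: flip: (110,-36,3)→(3,36,110)
g: translate: b→0 (≡36 mod 6), so (3,36,110)→(3,0,2)
g: flip: (3,0,2)→(2,0,3)
g: reduced (well bottom): (2,0,3) with a≤c, −a<b≤a
reduced forms (2, 0, 3) vs (2, 0, 3) ⇒ equivalent

yes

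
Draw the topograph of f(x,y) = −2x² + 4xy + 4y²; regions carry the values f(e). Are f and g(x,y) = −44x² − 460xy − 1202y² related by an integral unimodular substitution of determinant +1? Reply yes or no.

D₁ = 48, D₂ = 48
river cycle of f (length 2): (4, 4, -2), (-2, 4, 4)
river cycle of g (length 2): (-2, 4, 4), (4, 4, -2)
cycles coincide ⇒ equivalent

yes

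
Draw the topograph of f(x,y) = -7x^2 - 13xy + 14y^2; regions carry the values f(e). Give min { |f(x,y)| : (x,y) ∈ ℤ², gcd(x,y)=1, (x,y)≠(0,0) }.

descent: ρ → (14,13,-7)  [lands on river]
river: ρ → (-7,15,12)
river: ρ → (12,9,-10)
river: ρ → (-10,11,11)
river: ρ → (11,11,-10)
river: ρ → (-10,9,12)
river: ρ → (12,15,-7)
river: ρ → (-7,13,14)
river: ρ → (14,15,-6)
river: ρ → (-6,21,5)
river: ρ → (5,19,-10)
river: ρ → (-10,21,3)
river: ρ → (3,21,-10)
river: ρ → (-10,19,5)
river: ρ → (5,21,-6)
river: ρ → (-6,15,14)
closes: descent 1, river 16
min |a| on river = 3

3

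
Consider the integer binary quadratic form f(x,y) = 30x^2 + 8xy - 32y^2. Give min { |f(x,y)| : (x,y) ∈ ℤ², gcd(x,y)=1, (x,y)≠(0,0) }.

river: ρ → (-32,56,6)
river: ρ → (6,52,-50)
river: ρ → (-50,48,8)
river: ρ → (8,48,-50)
river: ρ → (-50,52,6)
river: ρ → (6,56,-32)
river: ρ → (-32,8,30)
river: ρ → (30,52,-10)
river: ρ → (-10,48,40)
river: ρ → (40,32,-18)
river: ρ → (-18,40,32)
river: ρ → (32,24,-26)
river: ρ → (-26,28,30)
river: ρ → (30,32,-24)
river: ρ → (-24,16,38)
river: ρ → (38,60,-2)
river: ρ → (-2,60,38)
river: ρ → (38,16,-24)
river: ρ → (-24,32,30)
river: ρ → (30,28,-26)
river: ρ → (-26,24,32)
river: ρ → (32,40,-18)
river: ρ → (-18,32,40)
river: ρ → (40,48,-10)
river: ρ → (-10,52,30)
river: ρ → (30,8,-32)
closes: descent 0, river 26
min |a| on river = 2

2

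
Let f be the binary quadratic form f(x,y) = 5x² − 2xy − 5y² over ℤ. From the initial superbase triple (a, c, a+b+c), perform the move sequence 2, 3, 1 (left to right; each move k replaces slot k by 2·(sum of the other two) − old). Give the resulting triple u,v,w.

start (5,-5,-2) = (f(1,0),f(0,1),f(1,1))
replace slot 2: 2·(5+(-2)) − (-5) = 11 → (5,11,-2)
replace slot 3: 2·(5+11) − (-2) = 34 → (5,11,34)
replace slot 1: 2·(11+34) − 5 = 85 → (85,11,34)

85,11,34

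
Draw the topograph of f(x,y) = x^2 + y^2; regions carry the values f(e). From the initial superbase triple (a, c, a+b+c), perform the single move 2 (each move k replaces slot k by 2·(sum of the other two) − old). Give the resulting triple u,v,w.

start (1,1,2) = (f(1,0),f(0,1),f(1,1))
replace slot 2: 2·(1+2) − 1 = 5 → (1,5,2)

1,5,2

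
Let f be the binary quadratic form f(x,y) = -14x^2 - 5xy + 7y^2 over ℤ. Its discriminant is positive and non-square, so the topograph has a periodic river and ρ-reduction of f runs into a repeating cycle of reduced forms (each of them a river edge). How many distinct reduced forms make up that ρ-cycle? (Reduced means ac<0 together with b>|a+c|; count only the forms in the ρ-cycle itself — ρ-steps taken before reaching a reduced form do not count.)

D = 417, ⌊√D⌋ = 20
descent: ρ → (7,19,-2)  [lands on river]
river: ρ → (-2,17,16)
river: ρ → (16,15,-3)
river: ρ → (-3,15,16)
river: ρ → (16,17,-2)
river: ρ → (-2,19,7)
river: ρ → (7,9,-12)
river: ρ → (-12,15,4)
river: ρ → (4,17,-8)
river: ρ → (-8,15,6)
river: ρ → (6,9,-14)
river: ρ → (-14,19,1)
river: ρ → (1,19,-14)
river: ρ → (-14,9,6)
river: ρ → (6,15,-8)
river: ρ → (-8,17,4)
river: ρ → (4,15,-12)
river: ρ → (-12,9,7)
ρ-cycle length = 18 (tail of 1 descent step not counted)

18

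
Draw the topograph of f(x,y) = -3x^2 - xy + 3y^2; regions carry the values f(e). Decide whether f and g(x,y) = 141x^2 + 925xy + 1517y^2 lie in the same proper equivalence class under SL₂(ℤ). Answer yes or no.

D₁ = 37, D₂ = 37
river cycle of f (length 6): (3, 1, -3), (-3, 5, 1), (1, 5, -3), (-3, 1, 3), (3, 5, -1), (-1, 5, 3)
river cycle of g (length 6): (1, 5, -3), (-3, 1, 3), (3, 5, -1), (-1, 5, 3), (3, 1, -3), (-3, 5, 1)
cycles coincide ⇒ equivalent

yes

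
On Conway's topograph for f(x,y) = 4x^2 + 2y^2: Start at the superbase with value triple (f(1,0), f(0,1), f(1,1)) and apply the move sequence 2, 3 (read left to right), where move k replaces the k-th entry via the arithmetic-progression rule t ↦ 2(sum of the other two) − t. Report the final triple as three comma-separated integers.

start (4,2,6) = (f(1,0),f(0,1),f(1,1))
replace slot 2: 2·(4+6) − 2 = 18 → (4,18,6)
replace slot 3: 2·(4+18) − 6 = 38 → (4,18,38)

4,18,38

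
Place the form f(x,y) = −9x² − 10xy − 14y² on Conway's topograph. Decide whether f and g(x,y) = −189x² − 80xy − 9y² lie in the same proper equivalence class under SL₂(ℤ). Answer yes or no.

D₁ = -404, D₂ = -404
f is negative-definite; reduce −f:
−f: translate: b→-8 (≡10 mod 18), so (9,10,14)→(9,-8,13)
−f: reduced (well bottom): (9,-8,13) with a≤c, −a<b≤a
flip sign back: reduced form of f is (-9,8,-13)
g is negative-definite; reduce −g:
−g: flip: (189,80,9)→(9,-80,189)
−g: translate: b→-8 (≡-80 mod 18), so (9,-80,189)→(9,-8,13)
−g: reduced (well bottom): (9,-8,13) with a≤c, −a<b≤a
flip sign back: reduced form of g is (-9,8,-13)
reduced forms (-9, 8, -13) vs (-9, 8, -13) ⇒ equivalent

yes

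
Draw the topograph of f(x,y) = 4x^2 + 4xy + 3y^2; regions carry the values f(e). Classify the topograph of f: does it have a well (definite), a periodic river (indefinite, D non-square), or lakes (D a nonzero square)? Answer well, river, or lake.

D = b²−4ac = 4² − 4·4·3 = -32
D < 0 ⇒ definite ⇒ every region one sign ⇒ single well

well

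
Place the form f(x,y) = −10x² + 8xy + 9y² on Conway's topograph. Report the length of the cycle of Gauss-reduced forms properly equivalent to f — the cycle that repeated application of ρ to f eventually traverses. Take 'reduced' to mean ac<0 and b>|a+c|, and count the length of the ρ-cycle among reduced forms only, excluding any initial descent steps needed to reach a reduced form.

D = 424, ⌊√D⌋ = 20
river: ρ → (9,10,-9)
river: ρ → (-9,8,10)
river: ρ → (10,12,-7)
river: ρ → (-7,16,6)
river: ρ → (6,20,-1)
river: ρ → (-1,20,6)
river: ρ → (6,16,-7)
river: ρ → (-7,12,10)
river: ρ → (10,8,-9)
river: ρ → (-9,10,9)
river: ρ → (9,8,-10)
river: ρ → (-10,12,7)
river: ρ → (7,16,-6)
river: ρ → (-6,20,1)
river: ρ → (1,20,-6)
river: ρ → (-6,16,7)
river: ρ → (7,12,-10)
river: ρ → (-10,8,9)
ρ-cycle length = 18 (tail of 0 descent steps not counted)

18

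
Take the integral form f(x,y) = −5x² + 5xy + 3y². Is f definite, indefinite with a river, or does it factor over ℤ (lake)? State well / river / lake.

D = b²−4ac = 5² − 4·(-5)·3 = 85
D > 0 non-square ⇒ indefinite ⇒ periodic river

river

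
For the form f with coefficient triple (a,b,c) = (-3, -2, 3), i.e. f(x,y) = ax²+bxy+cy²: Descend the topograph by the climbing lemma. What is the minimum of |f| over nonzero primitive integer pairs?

descent: ρ → (3,2,-3)  [lands on river]
river: ρ → (-3,4,2)
river: ρ → (2,4,-3)
river: ρ → (-3,2,3)
river: ρ → (3,4,-2)
river: ρ → (-2,4,3)
closes: descent 1, river 6
min |a| on river = 2

2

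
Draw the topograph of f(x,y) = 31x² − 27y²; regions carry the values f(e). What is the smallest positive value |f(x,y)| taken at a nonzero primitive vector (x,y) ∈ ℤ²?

descent: ρ → (-27,54,4)  [lands on river]
river: ρ → (4,50,-53)
river: ρ → (-53,56,1)
river: ρ → (1,56,-53)
river: ρ → (-53,50,4)
river: ρ → (4,54,-27)
closes: descent 1, river 6
min |a| on river = 1

1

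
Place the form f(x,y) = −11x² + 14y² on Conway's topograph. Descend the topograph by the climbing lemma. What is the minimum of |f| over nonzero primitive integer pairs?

descent: ρ → (14,0,-11)
descent: ρ → (-11,22,3)  [lands on river]
river: ρ → (3,20,-18)
river: ρ → (-18,16,5)
river: ρ → (5,24,-2)
river: ρ → (-2,24,5)
river: ρ → (5,16,-18)
river: ρ → (-18,20,3)
river: ρ → (3,22,-11)
closes: descent 2, river 8
min |a| on river = 2

2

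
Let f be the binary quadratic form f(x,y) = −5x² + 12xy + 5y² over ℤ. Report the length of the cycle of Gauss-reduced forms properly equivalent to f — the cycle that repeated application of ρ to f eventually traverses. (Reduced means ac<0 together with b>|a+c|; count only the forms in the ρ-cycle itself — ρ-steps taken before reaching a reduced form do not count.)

D = 244, ⌊√D⌋ = 15
river: ρ → (5,8,-9)
river: ρ → (-9,10,4)
river: ρ → (4,14,-3)
river: ρ → (-3,10,12)
river: ρ → (12,14,-1)
river: ρ → (-1,14,12)
river: ρ → (12,10,-3)
river: ρ → (-3,14,4)
river: ρ → (4,10,-9)
river: ρ → (-9,8,5)
river: ρ → (5,12,-5)
river: ρ → (-5,8,9)
river: ρ → (9,10,-4)
river: ρ → (-4,14,3)
river: ρ → (3,10,-12)
river: ρ → (-12,14,1)
river: ρ → (1,14,-12)
river: ρ → (-12,10,3)
river: ρ → (3,14,-4)
river: ρ → (-4,10,9)
river: ρ → (9,8,-5)
river: ρ → (-5,12,5)
ρ-cycle length = 22 (tail of 0 descent steps not counted)

22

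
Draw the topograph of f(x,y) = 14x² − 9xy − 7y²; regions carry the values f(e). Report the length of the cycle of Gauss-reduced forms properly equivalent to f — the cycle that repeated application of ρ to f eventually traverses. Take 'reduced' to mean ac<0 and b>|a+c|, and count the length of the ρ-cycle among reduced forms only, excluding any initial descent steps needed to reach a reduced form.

D = 473, ⌊√D⌋ = 21
descent: ρ → (-7,9,14)  [lands on river]
river: ρ → (14,19,-2)
river: ρ → (-2,21,4)
river: ρ → (4,19,-7)
ρ-cycle length = 4 (tail of 1 descent step not counted)

4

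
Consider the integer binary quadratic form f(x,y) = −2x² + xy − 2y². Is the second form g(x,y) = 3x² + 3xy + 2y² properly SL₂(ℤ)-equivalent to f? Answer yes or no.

D₁ = -15, D₂ = -15
f is negative-definite; reduce −f:
−f: flip: (2,-1,2)→(2,1,2)
−f: reduced (well bottom): (2,1,2) with a≤c, −a<b≤a
flip sign back: reduced form of f is (-2,-1,-2)
g: flip: (3,3,2)→(2,-3,3)
g: translate: b→1 (≡-3 mod 4), so (2,-3,3)→(2,1,2)
g: reduced (well bottom): (2,1,2) with a≤c, −a<b≤a
reduced forms (-2, -1, -2) vs (2, 1, 2) ⇒ inequivalent

no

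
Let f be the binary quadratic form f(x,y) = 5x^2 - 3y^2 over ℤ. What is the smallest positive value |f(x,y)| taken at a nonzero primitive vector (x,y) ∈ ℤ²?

descent: ρ → (-3,6,2)  [lands on river]
river: ρ → (2,6,-3)
closes: descent 1, river 2
min |a| on river = 2

2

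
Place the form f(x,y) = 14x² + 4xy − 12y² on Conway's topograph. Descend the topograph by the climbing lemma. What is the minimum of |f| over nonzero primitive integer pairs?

river: ρ → (-12,20,6)
river: ρ → (6,16,-18)
river: ρ → (-18,20,4)
river: ρ → (4,20,-18)
river: ρ → (-18,16,6)
river: ρ → (6,20,-12)
river: ρ → (-12,4,14)
river: ρ → (14,24,-2)
river: ρ → (-2,24,14)
river: ρ → (14,4,-12)
closes: descent 0, river 10
min |a| on river = 2

2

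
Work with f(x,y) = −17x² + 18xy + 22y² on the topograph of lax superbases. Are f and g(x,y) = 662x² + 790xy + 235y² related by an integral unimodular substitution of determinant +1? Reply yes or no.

D₁ = 1820, D₂ = 1820
river cycle of f (length 8): (22, 26, -13), (-13, 26, 22), (22, 18, -17), (-17, 16, 23), (23, 30, -10), (-10, 30, 23), (23, 16, -17), (-17, 18, 22)
river cycle of g (length 8): (22, 26, -13), (-13, 26, 22), (22, 18, -17), (-17, 16, 23), (23, 30, -10), (-10, 30, 23), (23, 16, -17), (-17, 18, 22)
cycles coincide ⇒ equivalent

yes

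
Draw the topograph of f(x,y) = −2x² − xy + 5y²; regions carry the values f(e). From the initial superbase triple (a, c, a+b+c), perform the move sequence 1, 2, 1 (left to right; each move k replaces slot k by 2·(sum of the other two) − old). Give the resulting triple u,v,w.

start (-2,5,2) = (f(1,0),f(0,1),f(1,1))
replace slot 1: 2·(5+2) − (-2) = 16 → (16,5,2)
replace slot 2: 2·(16+2) − 5 = 31 → (16,31,2)
replace slot 1: 2·(31+2) − 16 = 50 → (50,31,2)

50,31,2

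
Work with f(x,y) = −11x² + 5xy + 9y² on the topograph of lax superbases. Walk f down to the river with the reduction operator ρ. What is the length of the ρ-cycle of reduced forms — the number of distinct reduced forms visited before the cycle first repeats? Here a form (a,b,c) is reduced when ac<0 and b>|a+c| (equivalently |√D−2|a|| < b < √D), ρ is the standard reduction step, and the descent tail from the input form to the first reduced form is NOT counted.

D = 421, ⌊√D⌋ = 20
river: ρ → (9,13,-7)
river: ρ → (-7,15,7)
river: ρ → (7,13,-9)
river: ρ → (-9,5,11)
river: ρ → (11,17,-3)
river: ρ → (-3,19,5)
river: ρ → (5,11,-15)
river: ρ → (-15,19,1)
river: ρ → (1,19,-15)
river: ρ → (-15,11,5)
river: ρ → (5,19,-3)
river: ρ → (-3,17,11)
river: ρ → (11,5,-9)
river: ρ → (-9,13,7)
river: ρ → (7,15,-7)
river: ρ → (-7,13,9)
river: ρ → (9,5,-11)
river: ρ → (-11,17,3)
river: ρ → (3,19,-5)
river: ρ → (-5,11,15)
river: ρ → (15,19,-1)
river: ρ → (-1,19,15)
river: ρ → (15,11,-5)
river: ρ → (-5,19,3)
river: ρ → (3,17,-11)
river: ρ → (-11,5,9)
ρ-cycle length = 26 (tail of 0 descent steps not counted)

26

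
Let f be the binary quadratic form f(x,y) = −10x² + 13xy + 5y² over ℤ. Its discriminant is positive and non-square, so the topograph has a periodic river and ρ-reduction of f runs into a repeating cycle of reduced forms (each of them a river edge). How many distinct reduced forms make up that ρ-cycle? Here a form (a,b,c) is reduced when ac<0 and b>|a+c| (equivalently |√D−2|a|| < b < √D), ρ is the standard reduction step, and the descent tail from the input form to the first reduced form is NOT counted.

D = 369, ⌊√D⌋ = 19
river: ρ → (5,17,-4)
river: ρ → (-4,15,9)
river: ρ → (9,3,-10)
river: ρ → (-10,17,2)
river: ρ → (2,19,-1)
river: ρ → (-1,19,2)
river: ρ → (2,17,-10)
river: ρ → (-10,3,9)
river: ρ → (9,15,-4)
river: ρ → (-4,17,5)
river: ρ → (5,13,-10)
river: ρ → (-10,7,8)
river: ρ → (8,9,-9)
river: ρ → (-9,9,8)
river: ρ → (8,7,-10)
river: ρ → (-10,13,5)
ρ-cycle length = 16 (tail of 0 descent steps not counted)

16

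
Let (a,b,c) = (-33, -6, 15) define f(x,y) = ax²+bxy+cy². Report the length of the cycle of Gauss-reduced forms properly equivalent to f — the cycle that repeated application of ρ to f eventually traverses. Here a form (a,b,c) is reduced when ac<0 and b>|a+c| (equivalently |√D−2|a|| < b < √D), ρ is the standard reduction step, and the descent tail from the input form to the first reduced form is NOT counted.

D = 2016, ⌊√D⌋ = 44
descent: ρ → (15,36,-12)  [lands on river]
river: ρ → (-12,36,15)
river: ρ → (15,24,-24)
river: ρ → (-24,24,15)
ρ-cycle length = 4 (tail of 1 descent step not counted)

4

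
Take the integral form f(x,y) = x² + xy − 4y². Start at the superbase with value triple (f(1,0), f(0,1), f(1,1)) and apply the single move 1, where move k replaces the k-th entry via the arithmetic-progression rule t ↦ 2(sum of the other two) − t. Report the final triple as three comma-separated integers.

start (1,-4,-2) = (f(1,0),f(0,1),f(1,1))
replace slot 1: 2·((-4)+(-2)) − 1 = -13 → (-13,-4,-2)

-13,-4,-2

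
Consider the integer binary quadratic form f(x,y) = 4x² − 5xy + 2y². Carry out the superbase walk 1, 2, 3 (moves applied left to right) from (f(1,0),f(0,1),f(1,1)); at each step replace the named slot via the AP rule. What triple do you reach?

start (4,2,1) = (f(1,0),f(0,1),f(1,1))
replace slot 1: 2·(2+1) − 4 = 2 → (2,2,1)
replace slot 2: 2·(2+1) − 2 = 4 → (2,4,1)
replace slot 3: 2·(2+4) − 1 = 11 → (2,4,11)

2,4,11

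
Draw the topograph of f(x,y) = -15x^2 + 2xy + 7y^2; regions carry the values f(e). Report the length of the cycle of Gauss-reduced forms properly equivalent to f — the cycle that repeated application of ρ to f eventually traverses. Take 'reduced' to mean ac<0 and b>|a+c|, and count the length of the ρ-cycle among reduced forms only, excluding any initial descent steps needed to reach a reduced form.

D = 424, ⌊√D⌋ = 20
descent: ρ → (7,12,-10)  [lands on river]
river: ρ → (-10,8,9)
river: ρ → (9,10,-9)
river: ρ → (-9,8,10)
river: ρ → (10,12,-7)
river: ρ → (-7,16,6)
river: ρ → (6,20,-1)
river: ρ → (-1,20,6)
river: ρ → (6,16,-7)
river: ρ → (-7,12,10)
river: ρ → (10,8,-9)
river: ρ → (-9,10,9)
river: ρ → (9,8,-10)
river: ρ → (-10,12,7)
river: ρ → (7,16,-6)
river: ρ → (-6,20,1)
river: ρ → (1,20,-6)
river: ρ → (-6,16,7)
ρ-cycle length = 18 (tail of 1 descent step not counted)

18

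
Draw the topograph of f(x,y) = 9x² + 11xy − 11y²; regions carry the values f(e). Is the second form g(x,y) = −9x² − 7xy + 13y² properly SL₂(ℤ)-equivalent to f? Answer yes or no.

D₁ = 517, D₂ = 517
river cycle of f (length 10): (-11, 11, 9), (9, 7, -13), (-13, 19, 3), (3, 17, -19), (-19, 21, 1), (1, 21, -19), (-19, 17, 3), (3, 19, -13), (-13, 7, 9), (9, 11, -11)
river cycle of g (length 10): (13, 7, -9), (-9, 11, 11), (11, 11, -9), (-9, 7, 13), (13, 19, -3), (-3, 17, 19), (19, 21, -1), (-1, 21, 19), (19, 17, -3), (-3, 19, 13)
cycles differ ⇒ inequivalent

no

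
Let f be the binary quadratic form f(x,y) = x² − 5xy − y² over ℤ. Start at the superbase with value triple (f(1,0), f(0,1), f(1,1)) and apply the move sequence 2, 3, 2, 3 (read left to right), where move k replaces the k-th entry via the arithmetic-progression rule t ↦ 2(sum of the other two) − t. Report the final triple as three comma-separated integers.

start (1,-1,-5) = (f(1,0),f(0,1),f(1,1))
replace slot 2: 2·(1+(-5)) − (-1) = -7 → (1,-7,-5)
replace slot 3: 2·(1+(-7)) − (-5) = -7 → (1,-7,-7)
replace slot 2: 2·(1+(-7)) − (-7) = -5 → (1,-5,-7)
replace slot 3: 2·(1+(-5)) − (-7) = -1 → (1,-5,-1)

1,-5,-1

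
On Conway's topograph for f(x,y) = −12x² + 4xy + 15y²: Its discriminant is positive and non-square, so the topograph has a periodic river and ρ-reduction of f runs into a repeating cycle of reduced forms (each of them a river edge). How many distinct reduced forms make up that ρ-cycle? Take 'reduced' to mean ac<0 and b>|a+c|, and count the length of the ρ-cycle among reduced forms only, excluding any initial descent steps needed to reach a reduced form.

D = 736, ⌊√D⌋ = 27
river: ρ → (15,26,-1)
river: ρ → (-1,26,15)
river: ρ → (15,4,-12)
river: ρ → (-12,20,7)
river: ρ → (7,22,-9)
river: ρ → (-9,14,15)
river: ρ → (15,16,-8)
river: ρ → (-8,16,15)
river: ρ → (15,14,-9)
river: ρ → (-9,22,7)
river: ρ → (7,20,-12)
river: ρ → (-12,4,15)
ρ-cycle length = 12 (tail of 0 descent steps not counted)

12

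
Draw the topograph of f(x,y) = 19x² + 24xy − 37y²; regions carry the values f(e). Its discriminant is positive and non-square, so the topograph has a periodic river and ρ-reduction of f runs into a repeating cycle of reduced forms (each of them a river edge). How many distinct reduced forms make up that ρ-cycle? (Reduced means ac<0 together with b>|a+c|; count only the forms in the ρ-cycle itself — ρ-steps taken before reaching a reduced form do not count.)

D = 3388, ⌊√D⌋ = 58
river: ρ → (-37,50,6)
river: ρ → (6,58,-1)
river: ρ → (-1,58,6)
river: ρ → (6,50,-37)
river: ρ → (-37,24,19)
river: ρ → (19,52,-9)
river: ρ → (-9,56,7)
river: ρ → (7,56,-9)
river: ρ → (-9,52,19)
river: ρ → (19,24,-37)
ρ-cycle length = 10 (tail of 0 descent steps not counted)

10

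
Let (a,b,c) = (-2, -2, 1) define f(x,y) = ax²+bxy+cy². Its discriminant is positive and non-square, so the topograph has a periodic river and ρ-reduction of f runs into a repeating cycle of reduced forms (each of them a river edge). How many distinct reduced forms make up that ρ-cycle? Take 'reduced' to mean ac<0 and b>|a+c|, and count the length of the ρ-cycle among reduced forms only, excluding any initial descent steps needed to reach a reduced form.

D = 12, ⌊√D⌋ = 3
descent: ρ → (1,2,-2)  [lands on river]
river: ρ → (-2,2,1)
ρ-cycle length = 2 (tail of 1 descent step not counted)

2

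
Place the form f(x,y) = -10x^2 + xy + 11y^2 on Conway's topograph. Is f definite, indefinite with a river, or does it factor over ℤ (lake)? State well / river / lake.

D = b²−4ac = 1² − 4·(-10)·11 = 441
D = 21² is a perfect square ⇒ form factors over ℤ ⇒ lakes

lake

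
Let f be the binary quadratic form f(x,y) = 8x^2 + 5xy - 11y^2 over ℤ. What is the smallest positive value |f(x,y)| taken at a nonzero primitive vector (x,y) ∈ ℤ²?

river: ρ → (-11,17,2)
river: ρ → (2,19,-2)
river: ρ → (-2,17,11)
river: ρ → (11,5,-8)
river: ρ → (-8,11,8)
river: ρ → (8,5,-11)
closes: descent 0, river 6
min |a| on river = 2

2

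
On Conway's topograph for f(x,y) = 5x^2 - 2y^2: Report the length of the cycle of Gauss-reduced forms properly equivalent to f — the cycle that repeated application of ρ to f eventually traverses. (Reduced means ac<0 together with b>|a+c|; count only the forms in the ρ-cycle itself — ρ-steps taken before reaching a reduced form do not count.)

D = 40, ⌊√D⌋ = 6
descent: ρ → (-2,4,3)  [lands on river]
river: ρ → (3,2,-3)
river: ρ → (-3,4,2)
river: ρ → (2,4,-3)
river: ρ → (-3,2,3)
river: ρ → (3,4,-2)
ρ-cycle length = 6 (tail of 1 descent step not counted)

6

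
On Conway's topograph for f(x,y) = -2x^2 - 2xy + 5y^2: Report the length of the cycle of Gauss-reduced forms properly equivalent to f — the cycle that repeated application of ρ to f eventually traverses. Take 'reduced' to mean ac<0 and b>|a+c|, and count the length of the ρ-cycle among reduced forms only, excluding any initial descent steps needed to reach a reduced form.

D = 44, ⌊√D⌋ = 6
descent: ρ → (5,2,-2)
descent: ρ → (-2,6,1)  [lands on river]
river: ρ → (1,6,-2)
ρ-cycle length = 2 (tail of 2 descent steps not counted)

2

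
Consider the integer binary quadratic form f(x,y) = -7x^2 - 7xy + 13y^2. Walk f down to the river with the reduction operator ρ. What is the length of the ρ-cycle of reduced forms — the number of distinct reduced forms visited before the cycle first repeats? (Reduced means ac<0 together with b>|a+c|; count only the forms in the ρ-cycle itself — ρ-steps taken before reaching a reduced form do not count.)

D = 413, ⌊√D⌋ = 20
descent: ρ → (13,7,-7)  [lands on river]
river: ρ → (-7,7,13)
river: ρ → (13,19,-1)
river: ρ → (-1,19,13)
ρ-cycle length = 4 (tail of 1 descent step not counted)

4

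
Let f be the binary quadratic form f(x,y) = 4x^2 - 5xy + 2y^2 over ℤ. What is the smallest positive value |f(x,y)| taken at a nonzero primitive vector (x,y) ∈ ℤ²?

translate: b→3 (≡-5 mod 8), so (4,-5,2)→(4,3,1)
flip: (4,3,1)→(1,-3,4)
translate: b→1 (≡-3 mod 2), so (1,-3,4)→(1,1,2)
reduced (well bottom): (1,1,2) with a≤c, −a<b≤a
well minimum = a = 1

1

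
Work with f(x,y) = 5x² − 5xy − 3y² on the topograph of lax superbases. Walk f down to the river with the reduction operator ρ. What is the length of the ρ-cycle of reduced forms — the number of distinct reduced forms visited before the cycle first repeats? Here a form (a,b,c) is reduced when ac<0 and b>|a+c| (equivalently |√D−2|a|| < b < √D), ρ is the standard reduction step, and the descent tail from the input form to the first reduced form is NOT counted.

D = 85, ⌊√D⌋ = 9
descent: ρ → (-3,5,5)  [lands on river]
river: ρ → (5,5,-3)
river: ρ → (-3,7,3)
river: ρ → (3,5,-5)
river: ρ → (-5,5,3)
river: ρ → (3,7,-3)
ρ-cycle length = 6 (tail of 1 descent step not counted)

6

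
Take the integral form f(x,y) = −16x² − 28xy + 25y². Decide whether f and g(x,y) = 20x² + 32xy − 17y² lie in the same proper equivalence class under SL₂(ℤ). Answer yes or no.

D₁ = 2384, D₂ = 2384
river cycle of f (length 22): (25, 28, -16), (-16, 36, 17), (17, 32, -20), (-20, 48, 1), (1, 48, -20), (-20, 32, 17), (17, 36, -16), (-16, 28, 25), (25, 22, -19), (-19, 16, 28), … (12 more)
river cycle of g (length 22): (-17, 36, 16), (16, 28, -25), (-25, 22, 19), (19, 16, -28), (-28, 40, 7), (7, 44, -16), (-16, 20, 31), (31, 42, -5), (-5, 48, 4), (4, 48, -5), … (12 more)
cycles differ ⇒ inequivalent

no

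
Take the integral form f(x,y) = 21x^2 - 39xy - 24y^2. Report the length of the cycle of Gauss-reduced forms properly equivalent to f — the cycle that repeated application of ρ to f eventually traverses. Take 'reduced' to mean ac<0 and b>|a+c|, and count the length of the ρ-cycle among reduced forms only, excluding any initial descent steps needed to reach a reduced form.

D = 3537, ⌊√D⌋ = 59
descent: ρ → (-24,39,21)  [lands on river]
river: ρ → (21,45,-18)
river: ρ → (-18,27,39)
river: ρ → (39,51,-6)
river: ρ → (-6,57,12)
river: ρ → (12,39,-42)
river: ρ → (-42,45,9)
river: ρ → (9,45,-42)
river: ρ → (-42,39,12)
river: ρ → (12,57,-6)
river: ρ → (-6,51,39)
river: ρ → (39,27,-18)
river: ρ → (-18,45,21)
river: ρ → (21,39,-24)
river: ρ → (-24,57,3)
river: ρ → (3,57,-24)
ρ-cycle length = 16 (tail of 1 descent step not counted)

16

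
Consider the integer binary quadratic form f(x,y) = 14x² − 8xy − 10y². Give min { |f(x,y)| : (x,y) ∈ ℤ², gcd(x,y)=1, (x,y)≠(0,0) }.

descent: ρ → (-10,8,14)  [lands on river]
river: ρ → (14,20,-4)
river: ρ → (-4,20,14)
river: ρ → (14,8,-10)
river: ρ → (-10,12,12)
river: ρ → (12,12,-10)
closes: descent 1, river 6
min |a| on river = 4

4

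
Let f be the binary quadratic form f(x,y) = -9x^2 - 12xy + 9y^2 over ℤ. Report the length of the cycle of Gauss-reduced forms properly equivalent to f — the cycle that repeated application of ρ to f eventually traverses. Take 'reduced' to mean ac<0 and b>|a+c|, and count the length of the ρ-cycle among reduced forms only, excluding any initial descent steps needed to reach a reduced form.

D = 468, ⌊√D⌋ = 21
descent: ρ → (9,12,-9)  [lands on river]
river: ρ → (-9,6,12)
river: ρ → (12,18,-3)
river: ρ → (-3,18,12)
river: ρ → (12,6,-9)
river: ρ → (-9,12,9)
river: ρ → (9,6,-12)
river: ρ → (-12,18,3)
river: ρ → (3,18,-12)
river: ρ → (-12,6,9)
ρ-cycle length = 10 (tail of 1 descent step not counted)

10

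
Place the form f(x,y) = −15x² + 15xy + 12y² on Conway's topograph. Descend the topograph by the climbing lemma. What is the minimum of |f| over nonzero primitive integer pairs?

river: ρ → (12,9,-18)
river: ρ → (-18,27,3)
river: ρ → (3,27,-18)
river: ρ → (-18,9,12)
river: ρ → (12,15,-15)
river: ρ → (-15,15,12)
closes: descent 0, river 6
min |a| on river = 3

3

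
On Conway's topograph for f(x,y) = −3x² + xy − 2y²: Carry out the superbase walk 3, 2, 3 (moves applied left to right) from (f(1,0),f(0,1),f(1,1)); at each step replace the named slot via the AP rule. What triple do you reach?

start (-3,-2,-4) = (f(1,0),f(0,1),f(1,1))
replace slot 3: 2·((-3)+(-2)) − (-4) = -6 → (-3,-2,-6)
replace slot 2: 2·((-3)+(-6)) − (-2) = -16 → (-3,-16,-6)
replace slot 3: 2·((-3)+(-16)) − (-6) = -32 → (-3,-16,-32)

-3,-16,-32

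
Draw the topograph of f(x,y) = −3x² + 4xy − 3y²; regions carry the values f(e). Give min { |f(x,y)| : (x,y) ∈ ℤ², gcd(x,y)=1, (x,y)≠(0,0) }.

translate: b→2 (≡-4 mod 6), so (3,-4,3)→(3,2,2)
flip: (3,2,2)→(2,-2,3)
translate: b→2 (≡-2 mod 4), so (2,-2,3)→(2,2,3)
reduced (well bottom): (2,2,3) with a≤c, −a<b≤a
well minimum |f| = |-2| = 2 (negative-definite)

2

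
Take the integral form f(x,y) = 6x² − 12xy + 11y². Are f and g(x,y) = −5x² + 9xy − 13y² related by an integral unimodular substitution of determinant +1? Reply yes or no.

D₁ = -120, D₂ = -179
discriminants differ ⇒ not SL₂(ℤ)-equivalent

no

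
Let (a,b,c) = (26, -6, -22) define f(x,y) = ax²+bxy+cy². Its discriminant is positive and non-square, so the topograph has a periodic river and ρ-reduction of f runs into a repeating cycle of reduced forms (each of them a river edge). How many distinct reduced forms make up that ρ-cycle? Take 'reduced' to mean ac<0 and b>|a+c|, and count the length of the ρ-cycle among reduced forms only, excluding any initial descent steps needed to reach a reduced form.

D = 2324, ⌊√D⌋ = 48
descent: ρ → (-22,6,26)  [lands on river]
river: ρ → (26,46,-2)
river: ρ → (-2,46,26)
river: ρ → (26,6,-22)
river: ρ → (-22,38,10)
river: ρ → (10,42,-14)
river: ρ → (-14,42,10)
river: ρ → (10,38,-22)
ρ-cycle length = 8 (tail of 1 descent step not counted)

8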